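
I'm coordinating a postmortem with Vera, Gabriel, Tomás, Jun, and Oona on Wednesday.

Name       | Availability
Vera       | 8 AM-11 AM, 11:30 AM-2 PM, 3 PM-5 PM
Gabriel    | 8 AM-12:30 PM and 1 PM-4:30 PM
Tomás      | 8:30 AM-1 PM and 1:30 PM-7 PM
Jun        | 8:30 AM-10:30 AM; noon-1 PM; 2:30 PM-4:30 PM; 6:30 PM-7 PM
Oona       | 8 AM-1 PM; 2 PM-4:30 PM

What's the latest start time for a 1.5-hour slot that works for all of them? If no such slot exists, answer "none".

Vera ∩ Gabriel: 08:00-11:00, 11:30-12:30, 13:00-14:00, 15:00-16:30.
Vera ∩ Gabriel ∩ Tomás: 08:30-11:00, 11:30-12:30, 13:30-14:00, 15:00-16:30.
Vera ∩ Gabriel ∩ Tomás ∩ Jun: 08:30-10:30, 12:00-12:30, 15:00-16:30.
Vera ∩ Gabriel ∩ Tomás ∩ Jun ∩ Oona: 08:30-10:30, 12:00-12:30, 15:00-16:30.
The last common window of at least 90 minutes is 15:00-16:30; a 90-minute meeting can start as late as 15:00 and still end by 16:30.

15:00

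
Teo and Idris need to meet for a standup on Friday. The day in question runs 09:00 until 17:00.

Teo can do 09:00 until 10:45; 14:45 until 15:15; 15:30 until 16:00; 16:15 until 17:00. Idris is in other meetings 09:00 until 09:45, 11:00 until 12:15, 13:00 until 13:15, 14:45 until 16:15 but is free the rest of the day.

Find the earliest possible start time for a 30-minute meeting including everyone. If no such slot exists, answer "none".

Teo free: 09:00-10:45, 14:45-15:15, 15:30-16:00, 16:15-17:00.
Idris free: 09:45-11:00, 12:15-13:00, 13:15-14:45, 16:15-17:00 (invert busy blocks within the working day).
Teo ∩ Idris: 09:45-10:45, 16:15-17:00.
The first common window of at least 30 minutes is 09:45-10:45, so the earliest start is 09:45.

09:45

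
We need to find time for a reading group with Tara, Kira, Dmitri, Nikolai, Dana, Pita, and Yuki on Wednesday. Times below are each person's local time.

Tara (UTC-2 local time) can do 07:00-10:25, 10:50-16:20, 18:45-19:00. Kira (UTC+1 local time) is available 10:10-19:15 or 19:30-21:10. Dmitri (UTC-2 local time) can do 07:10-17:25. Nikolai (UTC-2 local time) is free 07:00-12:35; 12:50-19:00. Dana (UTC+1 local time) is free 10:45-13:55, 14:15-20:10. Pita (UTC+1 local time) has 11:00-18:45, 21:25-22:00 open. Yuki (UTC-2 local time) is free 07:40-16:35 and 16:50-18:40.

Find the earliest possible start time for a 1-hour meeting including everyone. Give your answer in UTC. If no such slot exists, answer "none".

10:00

Tara in UTC: 09:00-12:25, 12:50-18:20, 20:45-21:00 (add 2h to convert from UTC-2).
Kira in UTC: 09:10-18:15, 18:30-20:10 (subtract 1h to convert from UTC+1).
Dmitri in UTC: 09:10-19:25 (add 2h to convert from UTC-2).
Nikolai in UTC: 09:00-14:35, 14:50-21:00 (add 2h to convert from UTC-2).
Dana in UTC: 09:45-12:55, 13:15-19:10 (subtract 1h to convert from UTC+1).
Pita in UTC: 10:00-17:45, 20:25-21:00 (subtract 1h to convert from UTC+1).
Yuki in UTC: 09:40-18:35, 18:50-20:40 (add 2h to convert from UTC-2).
Tara ∩ Kira: 09:10-12:25, 12:50-18:15.
Tara ∩ Kira ∩ Dmitri: 09:10-12:25, 12:50-18:15.
Tara ∩ Kira ∩ Dmitri ∩ Nikolai: 09:10-12:25, 12:50-14:35, 14:50-18:15.
Tara ∩ Kira ∩ Dmitri ∩ Nikolai ∩ Dana: 09:45-12:25, 12:50-12:55, 13:15-14:35, 14:50-18:15.
Tara ∩ Kira ∩ Dmitri ∩ Nikolai ∩ Dana ∩ Pita: 10:00-12:25, 12:50-12:55, 13:15-14:35, 14:50-17:45.
Tara ∩ Kira ∩ Dmitri ∩ Nikolai ∩ Dana ∩ Pita ∩ Yuki: 10:00-12:25, 12:50-12:55, 13:15-14:35, 14:50-17:45.
Those are the intersection windows.
The first common window of at least 60 minutes is 10:00-12:25, so the earliest start is 10:00.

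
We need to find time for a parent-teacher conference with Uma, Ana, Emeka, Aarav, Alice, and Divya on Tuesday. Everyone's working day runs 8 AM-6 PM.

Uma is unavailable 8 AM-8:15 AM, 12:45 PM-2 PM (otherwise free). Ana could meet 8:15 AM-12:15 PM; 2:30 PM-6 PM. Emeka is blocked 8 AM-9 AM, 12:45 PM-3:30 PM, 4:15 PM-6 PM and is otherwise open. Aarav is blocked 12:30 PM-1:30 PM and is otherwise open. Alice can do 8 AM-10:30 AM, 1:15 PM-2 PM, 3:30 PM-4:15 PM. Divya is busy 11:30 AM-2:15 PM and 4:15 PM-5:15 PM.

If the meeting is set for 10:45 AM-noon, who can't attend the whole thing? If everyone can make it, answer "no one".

Alice, Divya

Uma free: 08:15-12:45, 14:00-18:00 (invert busy blocks within the working day).
Ana free: 08:15-12:15, 14:30-18:00.
Emeka free: 09:00-12:45, 15:30-16:15 (invert busy blocks within the working day).
Aarav free: 08:00-12:30, 13:30-18:00 (invert busy blocks within the working day).
Alice free: 08:00-10:30, 13:15-14:00, 15:30-16:15.
Divya free: 08:00-11:30, 14:15-16:15, 17:15-18:00 (invert busy blocks within the working day).
Uma: free for 10:45-12:00. Ana: free for 10:45-12:00. Emeka: free for 10:45-12:00. Aarav: free for 10:45-12:00. Alice: not fully free for 10:45-12:00. Divya: not fully free for 10:45-12:00.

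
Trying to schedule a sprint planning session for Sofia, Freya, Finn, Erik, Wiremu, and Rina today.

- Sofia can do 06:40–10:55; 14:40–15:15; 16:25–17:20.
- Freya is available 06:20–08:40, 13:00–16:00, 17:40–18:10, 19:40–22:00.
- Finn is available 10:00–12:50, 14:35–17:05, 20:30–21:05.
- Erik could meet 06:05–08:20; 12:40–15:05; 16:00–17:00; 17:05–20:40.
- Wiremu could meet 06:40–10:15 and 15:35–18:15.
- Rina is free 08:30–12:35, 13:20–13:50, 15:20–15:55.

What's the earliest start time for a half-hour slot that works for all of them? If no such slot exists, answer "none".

Sofia ∩ Freya: 06:40-08:40, 14:40-15:15.
Sofia ∩ Freya ∩ Finn: 14:40-15:15.
Sofia ∩ Freya ∩ Finn ∩ Erik: 14:40-15:05.
Sofia ∩ Freya ∩ Finn ∩ Erik ∩ Wiremu: ∅.
Sofia ∩ Freya ∩ Finn ∩ Erik ∩ Wiremu ∩ Rina: ∅.
There is no time when everyone is free.
No common window is at least 30 minutes long.

none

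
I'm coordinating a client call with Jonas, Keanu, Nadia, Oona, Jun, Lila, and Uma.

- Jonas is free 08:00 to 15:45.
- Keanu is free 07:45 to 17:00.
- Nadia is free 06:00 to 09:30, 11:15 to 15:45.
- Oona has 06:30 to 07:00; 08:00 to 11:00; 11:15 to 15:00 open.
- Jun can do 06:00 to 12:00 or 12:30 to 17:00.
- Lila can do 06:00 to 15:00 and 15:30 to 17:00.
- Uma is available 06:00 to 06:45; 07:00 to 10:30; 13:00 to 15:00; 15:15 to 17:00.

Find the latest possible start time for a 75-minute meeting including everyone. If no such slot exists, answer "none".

13:45

Jonas ∩ Keanu: 08:00-15:45.
Jonas ∩ Keanu ∩ Nadia: 08:00-09:30, 11:15-15:45.
Jonas ∩ Keanu ∩ Nadia ∩ Oona: 08:00-09:30, 11:15-15:00.
Jonas ∩ Keanu ∩ Nadia ∩ Oona ∩ Jun: 08:00-09:30, 11:15-12:00, 12:30-15:00.
Jonas ∩ Keanu ∩ Nadia ∩ Oona ∩ Jun ∩ Lila: 08:00-09:30, 11:15-12:00, 12:30-15:00.
Jonas ∩ Keanu ∩ Nadia ∩ Oona ∩ Jun ∩ Lila ∩ Uma: 08:00-09:30, 13:00-15:00.
Those are the intersection windows.
The last common window of at least 75 minutes is 13:00-15:00; a 75-minute meeting can start as late as 13:45 and still end by 15:00.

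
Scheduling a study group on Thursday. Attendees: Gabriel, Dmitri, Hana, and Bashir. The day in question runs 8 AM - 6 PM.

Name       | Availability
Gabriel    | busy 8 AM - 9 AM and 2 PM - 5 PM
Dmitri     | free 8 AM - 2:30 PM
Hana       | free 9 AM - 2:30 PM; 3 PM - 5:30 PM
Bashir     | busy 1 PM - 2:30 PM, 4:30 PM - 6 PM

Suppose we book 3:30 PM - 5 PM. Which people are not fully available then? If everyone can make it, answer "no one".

Bashir, Dmitri, Gabriel

Gabriel free: 09:00-14:00, 17:00-18:00 (invert busy blocks within the working day).
Dmitri free: 08:00-14:30.
Hana free: 09:00-14:30, 15:00-17:30.
Bashir free: 08:00-13:00, 14:30-16:30 (invert busy blocks within the working day).
Gabriel: not fully free for 15:30-17:00. Dmitri: not fully free for 15:30-17:00. Hana: free for 15:30-17:00. Bashir: not fully free for 15:30-17:00.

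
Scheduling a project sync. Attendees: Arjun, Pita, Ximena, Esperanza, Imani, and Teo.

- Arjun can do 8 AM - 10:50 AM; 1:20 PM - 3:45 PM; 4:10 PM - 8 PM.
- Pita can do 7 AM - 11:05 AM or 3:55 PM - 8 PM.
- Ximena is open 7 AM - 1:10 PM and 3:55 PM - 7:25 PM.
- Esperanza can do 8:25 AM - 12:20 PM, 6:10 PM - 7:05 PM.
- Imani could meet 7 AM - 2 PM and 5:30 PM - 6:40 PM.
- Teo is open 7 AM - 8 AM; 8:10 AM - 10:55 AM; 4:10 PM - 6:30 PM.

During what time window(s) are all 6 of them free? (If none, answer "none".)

Arjun ∩ Pita: 08:00-10:50, 16:10-20:00.
Arjun ∩ Pita ∩ Ximena: 08:00-10:50, 16:10-19:25.
Arjun ∩ Pita ∩ Ximena ∩ Esperanza: 08:25-10:50, 18:10-19:05.
Arjun ∩ Pita ∩ Ximena ∩ Esperanza ∩ Imani: 08:25-10:50, 18:10-18:40.
Arjun ∩ Pita ∩ Ximena ∩ Esperanza ∩ Imani ∩ Teo: 08:25-10:50, 18:10-18:30.
So the common availability across everyone is 08:25-10:50, 18:10-18:30.

08:25-10:50, 18:10-18:30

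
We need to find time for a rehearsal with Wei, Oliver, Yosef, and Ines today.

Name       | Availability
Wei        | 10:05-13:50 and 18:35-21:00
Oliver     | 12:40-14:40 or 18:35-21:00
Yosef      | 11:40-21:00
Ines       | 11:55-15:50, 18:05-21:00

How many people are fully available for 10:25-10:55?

1

Wei can make the full 10:25-10:55 slot — that's 1.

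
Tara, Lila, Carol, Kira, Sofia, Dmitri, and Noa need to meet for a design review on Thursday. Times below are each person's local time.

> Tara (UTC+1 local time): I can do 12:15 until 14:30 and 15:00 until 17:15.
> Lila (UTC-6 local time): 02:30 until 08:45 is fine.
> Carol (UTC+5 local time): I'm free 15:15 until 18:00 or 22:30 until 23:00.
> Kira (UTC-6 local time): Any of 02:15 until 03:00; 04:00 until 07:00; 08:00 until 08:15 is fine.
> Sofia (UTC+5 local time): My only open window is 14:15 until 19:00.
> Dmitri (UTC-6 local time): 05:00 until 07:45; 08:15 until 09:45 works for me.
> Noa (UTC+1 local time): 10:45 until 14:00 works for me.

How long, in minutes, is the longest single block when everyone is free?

105

Tara in UTC: 11:15-13:30, 14:00-16:15 (subtract 1h to convert from UTC+1).
Lila in UTC: 08:30-14:45 (add 6h to convert from UTC-6).
Carol in UTC: 10:15-13:00, 17:30-18:00 (subtract 5h to convert from UTC+5).
Kira in UTC: 08:15-09:00, 10:00-13:00, 14:00-14:15 (add 6h to convert from UTC-6).
Sofia in UTC: 09:15-14:00 (subtract 5h to convert from UTC+5).
Dmitri in UTC: 11:00-13:45, 14:15-15:45 (add 6h to convert from UTC-6).
Noa in UTC: 09:45-13:00 (subtract 1h to convert from UTC+1).
Tara ∩ Lila: 11:15-13:30, 14:00-14:45.
Tara ∩ Lila ∩ Carol: 11:15-13:00.
Tara ∩ Lila ∩ Carol ∩ Kira: 11:15-13:00.
Tara ∩ Lila ∩ Carol ∩ Kira ∩ Sofia: 11:15-13:00.
Tara ∩ Lila ∩ Carol ∩ Kira ∩ Sofia ∩ Dmitri: 11:15-13:00.
Tara ∩ Lila ∩ Carol ∩ Kira ∩ Sofia ∩ Dmitri ∩ Noa: 11:15-13:00.
Those are the intersection windows.
The longest is 11:15-13:00 at 105 minutes.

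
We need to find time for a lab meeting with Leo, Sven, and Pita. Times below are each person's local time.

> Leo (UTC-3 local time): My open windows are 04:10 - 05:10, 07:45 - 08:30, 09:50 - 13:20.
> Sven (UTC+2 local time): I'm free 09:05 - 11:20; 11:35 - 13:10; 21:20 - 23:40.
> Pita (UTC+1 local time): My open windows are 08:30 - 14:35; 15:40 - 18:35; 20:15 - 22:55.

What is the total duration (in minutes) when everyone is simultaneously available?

65

Leo in UTC: 07:10-08:10, 10:45-11:30, 12:50-16:20 (add 3h to convert from UTC-3).
Sven in UTC: 07:05-09:20, 09:35-11:10, 19:20-21:40 (subtract 2h to convert from UTC+2).
Pita in UTC: 07:30-13:35, 14:40-17:35, 19:15-21:55 (subtract 1h to convert from UTC+1).
Leo ∩ Sven: 07:10-08:10, 10:45-11:10.
Leo ∩ Sven ∩ Pita: 07:30-08:10, 10:45-11:10.
Those are the intersection windows.
Summing the common windows: 40 + 25 = 65 minutes.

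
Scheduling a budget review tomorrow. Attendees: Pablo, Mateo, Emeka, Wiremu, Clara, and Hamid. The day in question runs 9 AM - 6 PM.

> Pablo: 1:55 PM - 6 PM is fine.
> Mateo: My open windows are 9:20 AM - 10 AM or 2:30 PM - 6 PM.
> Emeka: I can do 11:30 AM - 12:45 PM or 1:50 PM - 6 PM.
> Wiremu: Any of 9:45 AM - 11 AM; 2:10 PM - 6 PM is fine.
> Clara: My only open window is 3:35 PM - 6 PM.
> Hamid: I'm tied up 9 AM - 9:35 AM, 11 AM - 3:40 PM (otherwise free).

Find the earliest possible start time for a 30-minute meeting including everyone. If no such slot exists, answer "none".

Pablo free: 13:55-18:00.
Mateo free: 09:20-10:00, 14:30-18:00.
Emeka free: 11:30-12:45, 13:50-18:00.
Wiremu free: 09:45-11:00, 14:10-18:00.
Clara free: 15:35-18:00.
Hamid free: 09:35-11:00, 15:40-18:00 (invert busy blocks within the working day).
Pablo ∩ Mateo: 14:30-18:00.
Pablo ∩ Mateo ∩ Emeka: 14:30-18:00.
Pablo ∩ Mateo ∩ Emeka ∩ Wiremu: 14:30-18:00.
Pablo ∩ Mateo ∩ Emeka ∩ Wiremu ∩ Clara: 15:35-18:00.
Pablo ∩ Mateo ∩ Emeka ∩ Wiremu ∩ Clara ∩ Hamid: 15:40-18:00.
The first common window of at least 30 minutes is 15:40-18:00, so the earliest start is 15:40.

15:40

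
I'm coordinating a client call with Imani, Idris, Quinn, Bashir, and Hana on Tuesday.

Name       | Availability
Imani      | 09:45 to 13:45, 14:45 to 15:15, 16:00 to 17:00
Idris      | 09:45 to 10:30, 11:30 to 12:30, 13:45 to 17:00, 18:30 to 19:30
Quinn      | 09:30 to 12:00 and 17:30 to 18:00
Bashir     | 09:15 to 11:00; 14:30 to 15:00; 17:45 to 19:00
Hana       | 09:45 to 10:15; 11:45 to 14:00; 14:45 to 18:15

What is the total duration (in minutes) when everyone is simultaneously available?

Imani ∩ Idris: 09:45-10:30, 11:30-12:30, 14:45-15:15, 16:00-17:00.
Imani ∩ Idris ∩ Quinn: 09:45-10:30, 11:30-12:00.
Imani ∩ Idris ∩ Quinn ∩ Bashir: 09:45-10:30.
Imani ∩ Idris ∩ Quinn ∩ Bashir ∩ Hana: 09:45-10:15.
Those are the intersection windows.
That's a single block of 30 minutes.

30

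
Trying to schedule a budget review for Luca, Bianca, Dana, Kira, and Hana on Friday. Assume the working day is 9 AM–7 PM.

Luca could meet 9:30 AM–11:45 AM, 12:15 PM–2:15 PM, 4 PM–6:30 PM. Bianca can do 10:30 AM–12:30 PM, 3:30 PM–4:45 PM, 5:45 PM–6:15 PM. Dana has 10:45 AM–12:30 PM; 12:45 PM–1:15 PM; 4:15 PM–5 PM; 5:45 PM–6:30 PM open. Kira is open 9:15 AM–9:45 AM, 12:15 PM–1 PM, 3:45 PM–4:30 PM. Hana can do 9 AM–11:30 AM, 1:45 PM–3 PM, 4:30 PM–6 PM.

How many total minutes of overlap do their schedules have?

0

Luca ∩ Bianca: 10:30-11:45, 12:15-12:30, 16:00-16:45, 17:45-18:15.
Luca ∩ Bianca ∩ Dana: 10:45-11:45, 12:15-12:30, 16:15-16:45, 17:45-18:15.
Luca ∩ Bianca ∩ Dana ∩ Kira: 12:15-12:30, 16:15-16:30.
Luca ∩ Bianca ∩ Dana ∩ Kira ∩ Hana: ∅.
There is no time when everyone is free.
There is no common window, so the total is 0 minutes.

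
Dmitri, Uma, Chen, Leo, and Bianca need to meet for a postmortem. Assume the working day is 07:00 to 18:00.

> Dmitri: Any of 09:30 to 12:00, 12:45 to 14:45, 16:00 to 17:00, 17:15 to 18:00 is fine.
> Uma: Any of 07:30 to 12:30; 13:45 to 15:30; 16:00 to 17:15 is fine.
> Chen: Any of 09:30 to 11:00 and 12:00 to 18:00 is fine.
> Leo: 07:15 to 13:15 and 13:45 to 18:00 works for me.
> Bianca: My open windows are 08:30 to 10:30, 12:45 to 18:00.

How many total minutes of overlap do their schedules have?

180

Dmitri ∩ Uma: 09:30-12:00, 13:45-14:45, 16:00-17:00.
Dmitri ∩ Uma ∩ Chen: 09:30-11:00, 13:45-14:45, 16:00-17:00.
Dmitri ∩ Uma ∩ Chen ∩ Leo: 09:30-11:00, 13:45-14:45, 16:00-17:00.
Dmitri ∩ Uma ∩ Chen ∩ Leo ∩ Bianca: 09:30-10:30, 13:45-14:45, 16:00-17:00.
Summing the common windows: 60 + 60 + 60 = 180 minutes.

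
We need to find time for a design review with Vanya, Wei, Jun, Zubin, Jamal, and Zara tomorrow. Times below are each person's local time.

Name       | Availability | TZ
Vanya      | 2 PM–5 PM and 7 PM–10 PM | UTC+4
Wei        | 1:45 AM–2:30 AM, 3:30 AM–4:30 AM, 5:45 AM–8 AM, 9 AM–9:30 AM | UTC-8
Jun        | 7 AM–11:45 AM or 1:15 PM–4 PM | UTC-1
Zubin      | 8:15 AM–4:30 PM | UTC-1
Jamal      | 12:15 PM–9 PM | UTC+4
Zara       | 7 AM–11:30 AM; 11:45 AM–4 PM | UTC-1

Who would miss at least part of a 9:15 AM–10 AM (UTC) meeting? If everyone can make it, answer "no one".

Vanya in UTC: 10:00-13:00, 15:00-18:00 (subtract 4h to convert from UTC+4).
Wei in UTC: 09:45-10:30, 11:30-12:30, 13:45-16:00, 17:00-17:30 (add 8h to convert from UTC-8).
Jun in UTC: 08:00-12:45, 14:15-17:00 (add 1h to convert from UTC-1).
Zubin in UTC: 09:15-17:30 (add 1h to convert from UTC-1).
Jamal in UTC: 08:15-17:00 (subtract 4h to convert from UTC+4).
Zara in UTC: 08:00-12:30, 12:45-17:00 (add 1h to convert from UTC-1).
Vanya: not fully free for 09:15-10:00. Wei: not fully free for 09:15-10:00. Jun: free for 09:15-10:00. Zubin: free for 09:15-10:00. Jamal: free for 09:15-10:00. Zara: free for 09:15-10:00.

Vanya, Wei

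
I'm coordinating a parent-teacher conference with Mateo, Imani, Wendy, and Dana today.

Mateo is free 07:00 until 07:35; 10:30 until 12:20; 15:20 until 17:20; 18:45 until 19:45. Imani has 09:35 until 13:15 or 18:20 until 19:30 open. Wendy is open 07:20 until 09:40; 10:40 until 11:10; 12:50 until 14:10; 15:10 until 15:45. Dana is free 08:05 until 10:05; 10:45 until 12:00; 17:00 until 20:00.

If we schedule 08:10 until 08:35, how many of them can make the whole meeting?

2

Wendy and Dana can make the full 08:10-08:35 slot — that's 2.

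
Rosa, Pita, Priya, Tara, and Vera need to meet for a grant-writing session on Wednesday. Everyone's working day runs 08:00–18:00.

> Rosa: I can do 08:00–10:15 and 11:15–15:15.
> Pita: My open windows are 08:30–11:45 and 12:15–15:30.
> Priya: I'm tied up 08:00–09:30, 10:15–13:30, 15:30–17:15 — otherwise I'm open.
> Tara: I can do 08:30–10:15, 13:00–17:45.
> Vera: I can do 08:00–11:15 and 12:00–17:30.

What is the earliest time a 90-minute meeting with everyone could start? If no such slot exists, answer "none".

13:30

Rosa free: 08:00-10:15, 11:15-15:15.
Pita free: 08:30-11:45, 12:15-15:30.
Priya free: 09:30-10:15, 13:30-15:30, 17:15-18:00 (invert busy blocks within the working day).
Tara free: 08:30-10:15, 13:00-17:45.
Vera free: 08:00-11:15, 12:00-17:30.
Rosa ∩ Pita: 08:30-10:15, 11:15-11:45, 12:15-15:15.
Rosa ∩ Pita ∩ Priya: 09:30-10:15, 13:30-15:15.
Rosa ∩ Pita ∩ Priya ∩ Tara: 09:30-10:15, 13:30-15:15.
Rosa ∩ Pita ∩ Priya ∩ Tara ∩ Vera: 09:30-10:15, 13:30-15:15.
So the common availability across everyone is 09:30-10:15, 13:30-15:15.
The first common window of at least 90 minutes is 13:30-15:15, so the earliest start is 13:30.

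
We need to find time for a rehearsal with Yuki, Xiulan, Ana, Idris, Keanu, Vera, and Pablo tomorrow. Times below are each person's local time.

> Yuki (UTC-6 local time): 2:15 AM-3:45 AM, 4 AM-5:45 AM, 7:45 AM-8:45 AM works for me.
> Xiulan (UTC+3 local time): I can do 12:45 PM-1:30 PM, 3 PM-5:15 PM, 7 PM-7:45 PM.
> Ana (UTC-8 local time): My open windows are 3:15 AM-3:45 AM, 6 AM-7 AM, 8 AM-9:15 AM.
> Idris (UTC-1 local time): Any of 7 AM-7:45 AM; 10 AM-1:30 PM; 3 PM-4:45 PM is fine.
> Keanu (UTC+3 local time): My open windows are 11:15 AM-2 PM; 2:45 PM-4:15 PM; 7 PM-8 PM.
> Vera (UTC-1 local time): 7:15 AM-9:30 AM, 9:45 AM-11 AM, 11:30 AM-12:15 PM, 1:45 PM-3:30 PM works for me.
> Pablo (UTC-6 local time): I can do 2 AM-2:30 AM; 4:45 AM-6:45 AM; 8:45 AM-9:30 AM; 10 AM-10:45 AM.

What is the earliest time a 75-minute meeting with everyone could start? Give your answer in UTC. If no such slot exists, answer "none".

Yuki in UTC: 08:15-09:45, 10:00-11:45, 13:45-14:45 (add 6h to convert from UTC-6).
Xiulan in UTC: 09:45-10:30, 12:00-14:15, 16:00-16:45 (subtract 3h to convert from UTC+3).
Ana in UTC: 11:15-11:45, 14:00-15:00, 16:00-17:15 (add 8h to convert from UTC-8).
Idris in UTC: 08:00-08:45, 11:00-14:30, 16:00-17:45 (add 1h to convert from UTC-1).
Keanu in UTC: 08:15-11:00, 11:45-13:15, 16:00-17:00 (subtract 3h to convert from UTC+3).
Vera in UTC: 08:15-10:30, 10:45-12:00, 12:30-13:15, 14:45-16:30 (add 1h to convert from UTC-1).
Pablo in UTC: 08:00-08:30, 10:45-12:45, 14:45-15:30, 16:00-16:45 (add 6h to convert from UTC-6).
Yuki ∩ Xiulan: 10:00-10:30, 13:45-14:15.
Yuki ∩ Xiulan ∩ Ana: 14:00-14:15.
Yuki ∩ Xiulan ∩ Ana ∩ Idris: 14:00-14:15.
Yuki ∩ Xiulan ∩ Ana ∩ Idris ∩ Keanu: ∅.
Yuki ∩ Xiulan ∩ Ana ∩ Idris ∩ Keanu ∩ Vera: ∅.
Yuki ∩ Xiulan ∩ Ana ∩ Idris ∩ Keanu ∩ Vera ∩ Pablo: ∅.
There is no time when everyone is free.
No common window is at least 75 minutes long.

none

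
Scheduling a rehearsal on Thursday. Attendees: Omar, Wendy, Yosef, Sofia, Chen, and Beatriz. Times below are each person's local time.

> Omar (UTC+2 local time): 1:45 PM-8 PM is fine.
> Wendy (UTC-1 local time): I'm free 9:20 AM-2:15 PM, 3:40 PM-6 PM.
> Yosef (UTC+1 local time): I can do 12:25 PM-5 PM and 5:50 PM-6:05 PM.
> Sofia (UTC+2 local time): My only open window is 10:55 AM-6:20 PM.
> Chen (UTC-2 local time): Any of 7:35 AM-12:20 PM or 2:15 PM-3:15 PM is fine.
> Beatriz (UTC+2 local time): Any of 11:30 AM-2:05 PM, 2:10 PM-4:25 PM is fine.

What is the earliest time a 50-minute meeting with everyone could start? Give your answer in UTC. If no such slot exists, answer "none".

Omar in UTC: 11:45-18:00 (subtract 2h to convert from UTC+2).
Wendy in UTC: 10:20-15:15, 16:40-19:00 (add 1h to convert from UTC-1).
Yosef in UTC: 11:25-16:00, 16:50-17:05 (subtract 1h to convert from UTC+1).
Sofia in UTC: 08:55-16:20 (subtract 2h to convert from UTC+2).
Chen in UTC: 09:35-14:20, 16:15-17:15 (add 2h to convert from UTC-2).
Beatriz in UTC: 09:30-12:05, 12:10-14:25 (subtract 2h to convert from UTC+2).
Omar ∩ Wendy: 11:45-15:15, 16:40-18:00.
Omar ∩ Wendy ∩ Yosef: 11:45-15:15, 16:50-17:05.
Omar ∩ Wendy ∩ Yosef ∩ Sofia: 11:45-15:15.
Omar ∩ Wendy ∩ Yosef ∩ Sofia ∩ Chen: 11:45-14:20.
Omar ∩ Wendy ∩ Yosef ∩ Sofia ∩ Chen ∩ Beatriz: 11:45-12:05, 12:10-14:20.
Those are the intersection windows.
The first common window of at least 50 minutes is 12:10-14:20, so the earliest start is 12:10.

12:10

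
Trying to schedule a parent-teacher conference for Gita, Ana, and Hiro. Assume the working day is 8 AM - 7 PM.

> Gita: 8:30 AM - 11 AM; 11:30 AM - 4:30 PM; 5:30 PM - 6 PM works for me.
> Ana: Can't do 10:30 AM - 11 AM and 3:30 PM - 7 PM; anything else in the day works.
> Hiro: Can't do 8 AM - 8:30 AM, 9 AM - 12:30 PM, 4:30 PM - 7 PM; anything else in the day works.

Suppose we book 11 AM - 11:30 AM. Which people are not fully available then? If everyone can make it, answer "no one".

Gita, Hiro

Gita free: 08:30-11:00, 11:30-16:30, 17:30-18:00.
Ana free: 08:00-10:30, 11:00-15:30 (invert busy blocks within the working day).
Hiro free: 08:30-09:00, 12:30-16:30 (invert busy blocks within the working day).
Gita: not fully free for 11:00-11:30. Ana: free for 11:00-11:30. Hiro: not fully free for 11:00-11:30.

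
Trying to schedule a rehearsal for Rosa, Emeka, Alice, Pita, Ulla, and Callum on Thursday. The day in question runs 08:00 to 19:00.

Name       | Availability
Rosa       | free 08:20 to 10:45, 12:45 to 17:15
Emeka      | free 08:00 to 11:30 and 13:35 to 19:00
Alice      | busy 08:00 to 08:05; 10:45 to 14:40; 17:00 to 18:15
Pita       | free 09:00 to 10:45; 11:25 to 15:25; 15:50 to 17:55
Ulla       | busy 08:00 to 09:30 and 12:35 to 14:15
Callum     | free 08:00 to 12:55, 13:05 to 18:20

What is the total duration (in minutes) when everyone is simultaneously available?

190

Rosa free: 08:20-10:45, 12:45-17:15.
Emeka free: 08:00-11:30, 13:35-19:00.
Alice free: 08:05-10:45, 14:40-17:00, 18:15-19:00 (invert busy blocks within the working day).
Pita free: 09:00-10:45, 11:25-15:25, 15:50-17:55.
Ulla free: 09:30-12:35, 14:15-19:00 (invert busy blocks within the working day).
Callum free: 08:00-12:55, 13:05-18:20.
Rosa ∩ Emeka: 08:20-10:45, 13:35-17:15.
Rosa ∩ Emeka ∩ Alice: 08:20-10:45, 14:40-17:00.
Rosa ∩ Emeka ∩ Alice ∩ Pita: 09:00-10:45, 14:40-15:25, 15:50-17:00.
Rosa ∩ Emeka ∩ Alice ∩ Pita ∩ Ulla: 09:30-10:45, 14:40-15:25, 15:50-17:00.
Rosa ∩ Emeka ∩ Alice ∩ Pita ∩ Ulla ∩ Callum: 09:30-10:45, 14:40-15:25, 15:50-17:00.
So the common availability across everyone is 09:30-10:45, 14:40-15:25, 15:50-17:00.
Summing the common windows: 75 + 45 + 70 = 190 minutes.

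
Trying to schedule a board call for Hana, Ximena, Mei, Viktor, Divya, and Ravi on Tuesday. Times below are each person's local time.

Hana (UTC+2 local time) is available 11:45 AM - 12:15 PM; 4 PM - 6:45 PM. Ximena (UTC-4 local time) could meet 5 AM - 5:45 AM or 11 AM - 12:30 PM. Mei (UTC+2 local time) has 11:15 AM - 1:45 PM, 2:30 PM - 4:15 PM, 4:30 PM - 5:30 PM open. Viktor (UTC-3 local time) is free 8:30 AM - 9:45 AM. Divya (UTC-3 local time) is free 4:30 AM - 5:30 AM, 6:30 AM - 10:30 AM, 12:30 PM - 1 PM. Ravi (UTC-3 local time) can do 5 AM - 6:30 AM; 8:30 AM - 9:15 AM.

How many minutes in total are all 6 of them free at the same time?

Hana in UTC: 09:45-10:15, 14:00-16:45 (subtract 2h to convert from UTC+2).
Ximena in UTC: 09:00-09:45, 15:00-16:30 (add 4h to convert from UTC-4).
Mei in UTC: 09:15-11:45, 12:30-14:15, 14:30-15:30 (subtract 2h to convert from UTC+2).
Viktor in UTC: 11:30-12:45 (add 3h to convert from UTC-3).
Divya in UTC: 07:30-08:30, 09:30-13:30, 15:30-16:00 (add 3h to convert from UTC-3).
Ravi in UTC: 08:00-09:30, 11:30-12:15 (add 3h to convert from UTC-3).
Hana ∩ Ximena: 15:00-16:30.
Hana ∩ Ximena ∩ Mei: 15:00-15:30.
Hana ∩ Ximena ∩ Mei ∩ Viktor: ∅.
Hana ∩ Ximena ∩ Mei ∩ Viktor ∩ Divya: ∅.
Hana ∩ Ximena ∩ Mei ∩ Viktor ∩ Divya ∩ Ravi: ∅.
There is no time when everyone is free.
There is no common window, so the total is 0 minutes.

0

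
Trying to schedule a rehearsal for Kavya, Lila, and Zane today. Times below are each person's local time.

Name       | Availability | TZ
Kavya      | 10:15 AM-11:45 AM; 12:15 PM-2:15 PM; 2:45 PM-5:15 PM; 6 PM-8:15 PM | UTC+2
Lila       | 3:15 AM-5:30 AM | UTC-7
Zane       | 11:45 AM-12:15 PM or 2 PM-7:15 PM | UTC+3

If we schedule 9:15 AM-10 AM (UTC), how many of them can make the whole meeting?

0

Kavya in UTC: 08:15-09:45, 10:15-12:15, 12:45-15:15, 16:00-18:15 (subtract 2h to convert from UTC+2).
Lila in UTC: 10:15-12:30 (add 7h to convert from UTC-7).
Zane in UTC: 08:45-09:15, 11:00-16:15 (subtract 3h to convert from UTC+3).
nobody can make the full 09:15-10:00 slot — that's 0.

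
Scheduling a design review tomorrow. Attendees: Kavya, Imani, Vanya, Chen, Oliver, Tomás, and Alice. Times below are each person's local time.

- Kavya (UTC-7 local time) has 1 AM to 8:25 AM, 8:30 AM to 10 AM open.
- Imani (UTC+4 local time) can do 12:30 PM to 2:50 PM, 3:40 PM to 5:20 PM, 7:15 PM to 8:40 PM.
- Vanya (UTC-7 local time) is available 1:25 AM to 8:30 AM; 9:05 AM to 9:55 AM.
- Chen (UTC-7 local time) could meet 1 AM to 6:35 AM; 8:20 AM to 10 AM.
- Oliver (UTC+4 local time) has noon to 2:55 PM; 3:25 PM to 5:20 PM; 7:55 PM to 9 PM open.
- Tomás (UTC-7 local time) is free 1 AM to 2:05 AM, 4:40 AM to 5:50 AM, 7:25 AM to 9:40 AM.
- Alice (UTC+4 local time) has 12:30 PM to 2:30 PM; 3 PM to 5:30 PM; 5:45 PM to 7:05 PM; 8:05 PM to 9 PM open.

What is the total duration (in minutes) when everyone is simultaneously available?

Kavya in UTC: 08:00-15:25, 15:30-17:00 (add 7h to convert from UTC-7).
Imani in UTC: 08:30-10:50, 11:40-13:20, 15:15-16:40 (subtract 4h to convert from UTC+4).
Vanya in UTC: 08:25-15:30, 16:05-16:55 (add 7h to convert from UTC-7).
Chen in UTC: 08:00-13:35, 15:20-17:00 (add 7h to convert from UTC-7).
Oliver in UTC: 08:00-10:55, 11:25-13:20, 15:55-17:00 (subtract 4h to convert from UTC+4).
Tomás in UTC: 08:00-09:05, 11:40-12:50, 14:25-16:40 (add 7h to convert from UTC-7).
Alice in UTC: 08:30-10:30, 11:00-13:30, 13:45-15:05, 16:05-17:00 (subtract 4h to convert from UTC+4).
Kavya ∩ Imani: 08:30-10:50, 11:40-13:20, 15:15-15:25, 15:30-16:40.
Kavya ∩ Imani ∩ Vanya: 08:30-10:50, 11:40-13:20, 15:15-15:25, 16:05-16:40.
Kavya ∩ Imani ∩ Vanya ∩ Chen: 08:30-10:50, 11:40-13:20, 15:20-15:25, 16:05-16:40.
Kavya ∩ Imani ∩ Vanya ∩ Chen ∩ Oliver: 08:30-10:50, 11:40-13:20, 16:05-16:40.
Kavya ∩ Imani ∩ Vanya ∩ Chen ∩ Oliver ∩ Tomás: 08:30-09:05, 11:40-12:50, 16:05-16:40.
Kavya ∩ Imani ∩ Vanya ∩ Chen ∩ Oliver ∩ Tomás ∩ Alice: 08:30-09:05, 11:40-12:50, 16:05-16:40.
Those are the intersection windows.
Summing the common windows: 35 + 70 + 35 = 140 minutes.

140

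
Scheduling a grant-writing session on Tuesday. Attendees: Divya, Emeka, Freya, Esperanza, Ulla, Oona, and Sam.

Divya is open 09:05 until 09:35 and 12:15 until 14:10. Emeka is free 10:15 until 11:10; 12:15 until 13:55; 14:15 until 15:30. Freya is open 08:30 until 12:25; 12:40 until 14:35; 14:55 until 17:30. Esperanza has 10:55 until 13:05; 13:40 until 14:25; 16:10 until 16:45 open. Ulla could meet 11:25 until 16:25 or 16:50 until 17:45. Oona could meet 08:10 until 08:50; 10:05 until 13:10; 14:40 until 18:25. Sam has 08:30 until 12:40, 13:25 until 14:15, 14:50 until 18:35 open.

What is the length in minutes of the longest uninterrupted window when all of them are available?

10

Divya ∩ Emeka: 12:15-13:55.
Divya ∩ Emeka ∩ Freya: 12:15-12:25, 12:40-13:55.
Divya ∩ Emeka ∩ Freya ∩ Esperanza: 12:15-12:25, 12:40-13:05, 13:40-13:55.
Divya ∩ Emeka ∩ Freya ∩ Esperanza ∩ Ulla: 12:15-12:25, 12:40-13:05, 13:40-13:55.
Divya ∩ Emeka ∩ Freya ∩ Esperanza ∩ Ulla ∩ Oona: 12:15-12:25, 12:40-13:05.
Divya ∩ Emeka ∩ Freya ∩ Esperanza ∩ Ulla ∩ Oona ∩ Sam: 12:15-12:25.
So the common availability across everyone is 12:15-12:25.
The longest is 12:15-12:25 at 10 minutes.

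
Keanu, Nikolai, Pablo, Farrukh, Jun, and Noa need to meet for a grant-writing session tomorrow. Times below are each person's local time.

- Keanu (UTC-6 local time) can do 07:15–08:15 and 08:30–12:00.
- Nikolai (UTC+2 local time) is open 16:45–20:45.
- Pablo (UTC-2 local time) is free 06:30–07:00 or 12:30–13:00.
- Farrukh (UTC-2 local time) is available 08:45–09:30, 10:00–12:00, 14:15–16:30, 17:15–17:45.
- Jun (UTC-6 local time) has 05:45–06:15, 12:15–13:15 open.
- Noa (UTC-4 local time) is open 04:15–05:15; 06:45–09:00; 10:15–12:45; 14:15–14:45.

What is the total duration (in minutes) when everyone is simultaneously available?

Keanu in UTC: 13:15-14:15, 14:30-18:00 (add 6h to convert from UTC-6).
Nikolai in UTC: 14:45-18:45 (subtract 2h to convert from UTC+2).
Pablo in UTC: 08:30-09:00, 14:30-15:00 (add 2h to convert from UTC-2).
Farrukh in UTC: 10:45-11:30, 12:00-14:00, 16:15-18:30, 19:15-19:45 (add 2h to convert from UTC-2).
Jun in UTC: 11:45-12:15, 18:15-19:15 (add 6h to convert from UTC-6).
Noa in UTC: 08:15-09:15, 10:45-13:00, 14:15-16:45, 18:15-18:45 (add 4h to convert from UTC-4).
Keanu ∩ Nikolai: 14:45-18:00.
Keanu ∩ Nikolai ∩ Pablo: 14:45-15:00.
Keanu ∩ Nikolai ∩ Pablo ∩ Farrukh: ∅.
Keanu ∩ Nikolai ∩ Pablo ∩ Farrukh ∩ Jun: ∅.
Keanu ∩ Nikolai ∩ Pablo ∩ Farrukh ∩ Jun ∩ Noa: ∅.
There is no time when everyone is free.
There is no common window, so the total is 0 minutes.

0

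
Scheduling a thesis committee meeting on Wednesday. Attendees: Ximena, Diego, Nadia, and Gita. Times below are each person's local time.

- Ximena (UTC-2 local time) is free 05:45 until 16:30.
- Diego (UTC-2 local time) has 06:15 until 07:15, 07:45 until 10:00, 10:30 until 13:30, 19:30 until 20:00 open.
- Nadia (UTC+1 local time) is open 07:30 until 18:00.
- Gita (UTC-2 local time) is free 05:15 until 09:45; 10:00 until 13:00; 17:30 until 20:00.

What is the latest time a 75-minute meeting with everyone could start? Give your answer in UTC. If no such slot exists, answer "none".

Ximena in UTC: 07:45-18:30 (add 2h to convert from UTC-2).
Diego in UTC: 08:15-09:15, 09:45-12:00, 12:30-15:30, 21:30-22:00 (add 2h to convert from UTC-2).
Nadia in UTC: 06:30-17:00 (subtract 1h to convert from UTC+1).
Gita in UTC: 07:15-11:45, 12:00-15:00, 19:30-22:00 (add 2h to convert from UTC-2).
Ximena ∩ Diego: 08:15-09:15, 09:45-12:00, 12:30-15:30.
Ximena ∩ Diego ∩ Nadia: 08:15-09:15, 09:45-12:00, 12:30-15:30.
Ximena ∩ Diego ∩ Nadia ∩ Gita: 08:15-09:15, 09:45-11:45, 12:30-15:00.
The last common window of at least 75 minutes is 12:30-15:00; a 75-minute meeting can start as late as 13:45 and still end by 15:00.

13:45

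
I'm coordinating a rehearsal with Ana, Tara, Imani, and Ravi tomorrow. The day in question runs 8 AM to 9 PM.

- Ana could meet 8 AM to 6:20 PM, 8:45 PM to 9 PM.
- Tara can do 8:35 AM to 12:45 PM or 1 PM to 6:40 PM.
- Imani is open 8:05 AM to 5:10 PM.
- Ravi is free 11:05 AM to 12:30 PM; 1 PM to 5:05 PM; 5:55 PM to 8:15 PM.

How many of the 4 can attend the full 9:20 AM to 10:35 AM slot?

Ana, Tara, and Imani can make the full 09:20-10:35 slot — that's 3.

3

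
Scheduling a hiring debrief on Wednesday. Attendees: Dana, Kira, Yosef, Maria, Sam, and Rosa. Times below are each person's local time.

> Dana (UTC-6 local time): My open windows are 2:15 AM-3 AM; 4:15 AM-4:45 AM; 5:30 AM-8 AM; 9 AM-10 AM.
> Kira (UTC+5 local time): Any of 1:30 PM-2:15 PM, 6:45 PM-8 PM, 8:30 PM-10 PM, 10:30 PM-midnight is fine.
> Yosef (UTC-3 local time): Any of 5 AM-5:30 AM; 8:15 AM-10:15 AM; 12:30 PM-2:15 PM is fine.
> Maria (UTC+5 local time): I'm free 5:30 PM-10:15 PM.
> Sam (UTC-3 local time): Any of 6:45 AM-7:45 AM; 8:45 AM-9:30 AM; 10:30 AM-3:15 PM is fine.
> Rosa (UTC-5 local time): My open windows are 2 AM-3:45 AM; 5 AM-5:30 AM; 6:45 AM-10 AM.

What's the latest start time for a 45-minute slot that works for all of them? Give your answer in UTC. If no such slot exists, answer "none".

none

Dana in UTC: 08:15-09:00, 10:15-10:45, 11:30-14:00, 15:00-16:00 (add 6h to convert from UTC-6).
Kira in UTC: 08:30-09:15, 13:45-15:00, 15:30-17:00, 17:30-19:00 (subtract 5h to convert from UTC+5).
Yosef in UTC: 08:00-08:30, 11:15-13:15, 15:30-17:15 (add 3h to convert from UTC-3).
Maria in UTC: 12:30-17:15 (subtract 5h to convert from UTC+5).
Sam in UTC: 09:45-10:45, 11:45-12:30, 13:30-18:15 (add 3h to convert from UTC-3).
Rosa in UTC: 07:00-08:45, 10:00-10:30, 11:45-15:00 (add 5h to convert from UTC-5).
Dana ∩ Kira: 08:30-09:00, 13:45-14:00, 15:30-16:00.
Dana ∩ Kira ∩ Yosef: 15:30-16:00.
Dana ∩ Kira ∩ Yosef ∩ Maria: 15:30-16:00.
Dana ∩ Kira ∩ Yosef ∩ Maria ∩ Sam: 15:30-16:00.
Dana ∩ Kira ∩ Yosef ∩ Maria ∩ Sam ∩ Rosa: ∅.
There is no time when everyone is free.
No common window is at least 45 minutes long.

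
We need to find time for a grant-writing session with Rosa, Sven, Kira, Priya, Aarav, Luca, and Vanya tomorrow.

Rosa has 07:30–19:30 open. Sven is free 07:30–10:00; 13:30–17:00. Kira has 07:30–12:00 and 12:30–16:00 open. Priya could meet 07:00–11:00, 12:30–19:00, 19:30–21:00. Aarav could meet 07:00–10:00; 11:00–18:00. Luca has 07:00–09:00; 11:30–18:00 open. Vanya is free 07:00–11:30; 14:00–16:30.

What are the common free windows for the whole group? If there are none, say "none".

Rosa ∩ Sven: 07:30-10:00, 13:30-17:00.
Rosa ∩ Sven ∩ Kira: 07:30-10:00, 13:30-16:00.
Rosa ∩ Sven ∩ Kira ∩ Priya: 07:30-10:00, 13:30-16:00.
Rosa ∩ Sven ∩ Kira ∩ Priya ∩ Aarav: 07:30-10:00, 13:30-16:00.
Rosa ∩ Sven ∩ Kira ∩ Priya ∩ Aarav ∩ Luca: 07:30-09:00, 13:30-16:00.
Rosa ∩ Sven ∩ Kira ∩ Priya ∩ Aarav ∩ Luca ∩ Vanya: 07:30-09:00, 14:00-16:00.

07:30-09:00, 14:00-16:00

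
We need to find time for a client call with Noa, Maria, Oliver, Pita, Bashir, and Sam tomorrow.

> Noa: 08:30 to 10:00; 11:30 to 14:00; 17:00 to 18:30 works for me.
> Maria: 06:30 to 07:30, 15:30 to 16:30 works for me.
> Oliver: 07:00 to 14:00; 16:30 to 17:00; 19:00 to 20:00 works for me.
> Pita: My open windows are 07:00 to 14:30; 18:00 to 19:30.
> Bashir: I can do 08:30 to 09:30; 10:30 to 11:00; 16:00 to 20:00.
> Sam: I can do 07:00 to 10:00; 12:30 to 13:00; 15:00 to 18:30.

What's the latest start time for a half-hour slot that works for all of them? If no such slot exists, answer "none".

Noa ∩ Maria: ∅.
Noa ∩ Maria ∩ Oliver: ∅.
Noa ∩ Maria ∩ Oliver ∩ Pita: ∅.
Noa ∩ Maria ∩ Oliver ∩ Pita ∩ Bashir: ∅.
Noa ∩ Maria ∩ Oliver ∩ Pita ∩ Bashir ∩ Sam: ∅.
There is no time when everyone is free.
No common window is at least 30 minutes long.

none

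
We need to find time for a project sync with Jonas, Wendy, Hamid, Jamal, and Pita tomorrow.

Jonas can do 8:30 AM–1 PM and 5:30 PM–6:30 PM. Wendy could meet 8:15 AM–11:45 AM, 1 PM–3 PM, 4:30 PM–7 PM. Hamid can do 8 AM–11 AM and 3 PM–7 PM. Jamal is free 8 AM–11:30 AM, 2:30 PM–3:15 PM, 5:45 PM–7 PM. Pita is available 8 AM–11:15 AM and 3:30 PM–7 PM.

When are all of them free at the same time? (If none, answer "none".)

Jonas ∩ Wendy: 08:30-11:45, 17:30-18:30.
Jonas ∩ Wendy ∩ Hamid: 08:30-11:00, 17:30-18:30.
Jonas ∩ Wendy ∩ Hamid ∩ Jamal: 08:30-11:00, 17:45-18:30.
Jonas ∩ Wendy ∩ Hamid ∩ Jamal ∩ Pita: 08:30-11:00, 17:45-18:30.

08:30-11:00, 17:45-18:30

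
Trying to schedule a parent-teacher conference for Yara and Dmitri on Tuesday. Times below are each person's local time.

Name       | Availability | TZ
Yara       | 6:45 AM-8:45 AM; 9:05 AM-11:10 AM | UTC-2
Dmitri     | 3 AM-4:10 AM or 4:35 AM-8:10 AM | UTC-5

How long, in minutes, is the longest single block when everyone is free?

Yara in UTC: 08:45-10:45, 11:05-13:10 (add 2h to convert from UTC-2).
Dmitri in UTC: 08:00-09:10, 09:35-13:10 (add 5h to convert from UTC-5).
Yara ∩ Dmitri: 08:45-09:10, 09:35-10:45, 11:05-13:10.
So the common availability across everyone is 08:45-09:10, 09:35-10:45, 11:05-13:10.
The longest is 11:05-13:10 at 125 minutes.

125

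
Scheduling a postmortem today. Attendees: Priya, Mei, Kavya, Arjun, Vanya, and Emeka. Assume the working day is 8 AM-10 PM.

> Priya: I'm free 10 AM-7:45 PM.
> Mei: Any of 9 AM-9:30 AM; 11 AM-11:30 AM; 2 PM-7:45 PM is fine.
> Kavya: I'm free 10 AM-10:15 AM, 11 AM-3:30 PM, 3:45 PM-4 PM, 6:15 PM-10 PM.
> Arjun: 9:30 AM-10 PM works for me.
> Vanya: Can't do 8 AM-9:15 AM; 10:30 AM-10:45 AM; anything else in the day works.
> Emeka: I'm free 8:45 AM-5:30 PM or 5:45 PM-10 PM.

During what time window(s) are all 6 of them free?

11:00-11:30, 14:00-15:30, 15:45-16:00, 18:15-19:45

Priya free: 10:00-19:45.
Mei free: 09:00-09:30, 11:00-11:30, 14:00-19:45.
Kavya free: 10:00-10:15, 11:00-15:30, 15:45-16:00, 18:15-22:00.
Arjun free: 09:30-22:00.
Vanya free: 09:15-10:30, 10:45-22:00 (invert busy blocks within the working day).
Emeka free: 08:45-17:30, 17:45-22:00.
Priya ∩ Mei: 11:00-11:30, 14:00-19:45.
Priya ∩ Mei ∩ Kavya: 11:00-11:30, 14:00-15:30, 15:45-16:00, 18:15-19:45.
Priya ∩ Mei ∩ Kavya ∩ Arjun: 11:00-11:30, 14:00-15:30, 15:45-16:00, 18:15-19:45.
Priya ∩ Mei ∩ Kavya ∩ Arjun ∩ Vanya: 11:00-11:30, 14:00-15:30, 15:45-16:00, 18:15-19:45.
Priya ∩ Mei ∩ Kavya ∩ Arjun ∩ Vanya ∩ Emeka: 11:00-11:30, 14:00-15:30, 15:45-16:00, 18:15-19:45.
So the common availability across everyone is 11:00-11:30, 14:00-15:30, 15:45-16:00, 18:15-19:45.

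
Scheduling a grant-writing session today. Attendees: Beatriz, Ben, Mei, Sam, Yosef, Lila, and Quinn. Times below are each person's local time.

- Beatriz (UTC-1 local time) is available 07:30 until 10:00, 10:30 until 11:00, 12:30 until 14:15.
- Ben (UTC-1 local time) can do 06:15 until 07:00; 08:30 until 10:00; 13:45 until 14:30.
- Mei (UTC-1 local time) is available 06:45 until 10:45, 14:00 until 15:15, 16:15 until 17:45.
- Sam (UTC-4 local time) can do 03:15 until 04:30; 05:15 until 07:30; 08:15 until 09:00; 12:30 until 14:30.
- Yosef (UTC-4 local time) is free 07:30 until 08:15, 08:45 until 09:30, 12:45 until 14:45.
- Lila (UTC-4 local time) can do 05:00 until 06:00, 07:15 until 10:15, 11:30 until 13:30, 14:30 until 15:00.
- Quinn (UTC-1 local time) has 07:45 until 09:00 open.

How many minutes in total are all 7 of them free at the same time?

Beatriz in UTC: 08:30-11:00, 11:30-12:00, 13:30-15:15 (add 1h to convert from UTC-1).
Ben in UTC: 07:15-08:00, 09:30-11:00, 14:45-15:30 (add 1h to convert from UTC-1).
Mei in UTC: 07:45-11:45, 15:00-16:15, 17:15-18:45 (add 1h to convert from UTC-1).
Sam in UTC: 07:15-08:30, 09:15-11:30, 12:15-13:00, 16:30-18:30 (add 4h to convert from UTC-4).
Yosef in UTC: 11:30-12:15, 12:45-13:30, 16:45-18:45 (add 4h to convert from UTC-4).
Lila in UTC: 09:00-10:00, 11:15-14:15, 15:30-17:30, 18:30-19:00 (add 4h to convert from UTC-4).
Quinn in UTC: 08:45-10:00 (add 1h to convert from UTC-1).
Beatriz ∩ Ben: 09:30-11:00, 14:45-15:15.
Beatriz ∩ Ben ∩ Mei: 09:30-11:00, 15:00-15:15.
Beatriz ∩ Ben ∩ Mei ∩ Sam: 09:30-11:00.
Beatriz ∩ Ben ∩ Mei ∩ Sam ∩ Yosef: ∅.
Beatriz ∩ Ben ∩ Mei ∩ Sam ∩ Yosef ∩ Lila: ∅.
Beatriz ∩ Ben ∩ Mei ∩ Sam ∩ Yosef ∩ Lila ∩ Quinn: ∅.
There is no time when everyone is free.
There is no common window, so the total is 0 minutes.

0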